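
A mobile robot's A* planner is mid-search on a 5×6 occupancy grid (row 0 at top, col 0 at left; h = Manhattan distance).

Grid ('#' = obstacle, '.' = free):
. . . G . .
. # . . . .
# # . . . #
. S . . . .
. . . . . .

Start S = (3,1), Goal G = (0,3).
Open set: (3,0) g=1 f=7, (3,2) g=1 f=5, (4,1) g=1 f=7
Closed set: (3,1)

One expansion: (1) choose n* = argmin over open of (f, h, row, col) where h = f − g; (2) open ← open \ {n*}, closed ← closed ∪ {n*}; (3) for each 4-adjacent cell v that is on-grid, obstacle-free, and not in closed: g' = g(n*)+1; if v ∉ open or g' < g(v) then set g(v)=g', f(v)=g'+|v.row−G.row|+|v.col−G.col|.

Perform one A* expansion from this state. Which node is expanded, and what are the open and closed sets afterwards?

step 1: expand (3,2) (f=5, h=4) → closed; open now [(2,2) g=2 f=5, (3,0) g=1 f=7, (3,3) g=2 f=5, (4,1) g=1 f=7, (4,2) g=2 f=7]

expanded=(3,2); open=[(2,2) g=2 f=5, (3,0) g=1 f=7, (3,3) g=2 f=5, (4,1) g=1 f=7, (4,2) g=2 f=7]; closed=[(3,1), (3,2)]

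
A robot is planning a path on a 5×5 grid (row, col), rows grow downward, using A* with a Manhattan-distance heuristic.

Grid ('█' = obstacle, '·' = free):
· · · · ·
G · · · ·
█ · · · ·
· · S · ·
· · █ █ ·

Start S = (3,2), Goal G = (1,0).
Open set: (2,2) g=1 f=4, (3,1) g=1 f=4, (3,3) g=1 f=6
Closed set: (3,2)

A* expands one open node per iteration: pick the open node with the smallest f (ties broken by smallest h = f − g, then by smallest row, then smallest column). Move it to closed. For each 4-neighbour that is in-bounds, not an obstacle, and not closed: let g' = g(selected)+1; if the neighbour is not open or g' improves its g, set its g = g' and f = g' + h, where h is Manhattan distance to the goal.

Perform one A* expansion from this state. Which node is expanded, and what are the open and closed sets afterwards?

expanded=(2,2); open=[(1,2) g=2 f=4, (2,1) g=2 f=4, (2,3) g=2 f=6, (3,1) g=1 f=4, (3,3) g=1 f=6]; closed=[(2,2), (3,2)]

step 1: expand (2,2) (f=4, h=3) → closed; open now [(1,2) g=2 f=4, (2,1) g=2 f=4, (2,3) g=2 f=6, (3,1) g=1 f=4, (3,3) g=1 f=6]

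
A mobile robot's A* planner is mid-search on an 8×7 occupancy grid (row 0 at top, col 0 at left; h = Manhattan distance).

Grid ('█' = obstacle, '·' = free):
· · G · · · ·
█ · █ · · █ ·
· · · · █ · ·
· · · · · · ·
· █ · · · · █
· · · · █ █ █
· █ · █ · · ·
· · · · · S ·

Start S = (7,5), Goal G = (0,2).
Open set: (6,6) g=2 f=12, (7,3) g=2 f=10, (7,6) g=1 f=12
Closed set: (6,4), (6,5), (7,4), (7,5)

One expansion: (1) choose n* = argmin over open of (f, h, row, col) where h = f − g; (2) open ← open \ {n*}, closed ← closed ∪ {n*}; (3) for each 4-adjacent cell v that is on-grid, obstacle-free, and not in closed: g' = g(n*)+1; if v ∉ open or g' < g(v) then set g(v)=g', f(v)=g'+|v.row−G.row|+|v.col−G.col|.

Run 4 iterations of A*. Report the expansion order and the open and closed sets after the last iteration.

order=[(7,3) → (7,2) → (6,2) → (5,2)]; open=[(4,2) g=6 f=10, (5,1) g=6 f=12, (5,3) g=6 f=12, (6,6) g=2 f=12, (7,1) g=4 f=12, (7,6) g=1 f=12]; closed=[(5,2), (6,2), (6,4), (6,5), (7,2), (7,3), (7,4), (7,5)]

step 1: expand (7,3) (f=10, h=8) → closed; open now [(6,6) g=2 f=12, (7,2) g=3 f=10, (7,6) g=1 f=12]
step 2: expand (7,2) (f=10, h=7) → closed; open now [(6,2) g=4 f=10, (6,6) g=2 f=12, (7,1) g=4 f=12, (7,6) g=1 f=12]
step 3: expand (6,2) (f=10, h=6) → closed; open now [(5,2) g=5 f=10, (6,6) g=2 f=12, (7,1) g=4 f=12, (7,6) g=1 f=12]
step 4: expand (5,2) (f=10, h=5) → closed; open now [(4,2) g=6 f=10, (5,1) g=6 f=12, (5,3) g=6 f=12, (6,6) g=2 f=12, (7,1) g=4 f=12, (7,6) g=1 f=12]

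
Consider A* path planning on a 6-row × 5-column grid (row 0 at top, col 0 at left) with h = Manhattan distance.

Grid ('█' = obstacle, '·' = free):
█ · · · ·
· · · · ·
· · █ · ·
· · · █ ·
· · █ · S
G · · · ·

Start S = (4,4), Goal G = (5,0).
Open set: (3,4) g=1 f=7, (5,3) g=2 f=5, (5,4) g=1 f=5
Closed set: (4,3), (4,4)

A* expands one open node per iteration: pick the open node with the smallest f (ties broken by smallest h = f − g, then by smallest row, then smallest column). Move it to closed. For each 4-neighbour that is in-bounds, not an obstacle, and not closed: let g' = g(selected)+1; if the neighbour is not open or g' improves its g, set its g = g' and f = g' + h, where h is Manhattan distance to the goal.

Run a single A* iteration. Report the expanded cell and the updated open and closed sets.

expanded=(5,3); open=[(3,4) g=1 f=7, (5,2) g=3 f=5, (5,4) g=1 f=5]; closed=[(4,3), (4,4), (5,3)]

step 1: expand (5,3) (f=5, h=3) → closed; open now [(3,4) g=1 f=7, (5,2) g=3 f=5, (5,4) g=1 f=5]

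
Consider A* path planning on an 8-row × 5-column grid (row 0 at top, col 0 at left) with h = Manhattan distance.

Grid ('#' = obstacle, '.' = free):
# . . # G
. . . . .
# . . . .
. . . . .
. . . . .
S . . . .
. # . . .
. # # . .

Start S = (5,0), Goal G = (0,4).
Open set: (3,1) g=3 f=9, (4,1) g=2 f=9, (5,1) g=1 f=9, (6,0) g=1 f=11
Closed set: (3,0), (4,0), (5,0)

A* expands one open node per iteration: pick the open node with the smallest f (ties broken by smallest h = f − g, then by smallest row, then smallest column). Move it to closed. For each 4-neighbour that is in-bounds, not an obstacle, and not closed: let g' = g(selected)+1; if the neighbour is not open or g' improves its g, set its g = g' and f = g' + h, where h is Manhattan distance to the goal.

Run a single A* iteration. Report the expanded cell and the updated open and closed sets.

step 1: expand (3,1) (f=9, h=6) → closed; open now [(2,1) g=4 f=9, (3,2) g=4 f=9, (4,1) g=2 f=9, (5,1) g=1 f=9, (6,0) g=1 f=11]

expanded=(3,1); open=[(2,1) g=4 f=9, (3,2) g=4 f=9, (4,1) g=2 f=9, (5,1) g=1 f=9, (6,0) g=1 f=11]; closed=[(3,0), (3,1), (4,0), (5,0)]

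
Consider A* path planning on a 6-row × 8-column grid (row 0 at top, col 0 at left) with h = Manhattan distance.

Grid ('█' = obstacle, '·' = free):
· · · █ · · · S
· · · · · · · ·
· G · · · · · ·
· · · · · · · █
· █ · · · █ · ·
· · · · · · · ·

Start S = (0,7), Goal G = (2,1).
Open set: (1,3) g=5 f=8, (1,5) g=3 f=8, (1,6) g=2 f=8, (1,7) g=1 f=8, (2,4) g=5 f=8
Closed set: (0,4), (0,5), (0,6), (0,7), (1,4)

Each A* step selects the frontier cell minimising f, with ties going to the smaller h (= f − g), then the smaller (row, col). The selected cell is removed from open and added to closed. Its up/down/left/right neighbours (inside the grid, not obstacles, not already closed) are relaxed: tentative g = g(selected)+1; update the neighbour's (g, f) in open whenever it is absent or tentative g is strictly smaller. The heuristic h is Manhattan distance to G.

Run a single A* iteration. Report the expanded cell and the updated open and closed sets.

expanded=(1,3); open=[(1,2) g=6 f=8, (1,5) g=3 f=8, (1,6) g=2 f=8, (1,7) g=1 f=8, (2,3) g=6 f=8, (2,4) g=5 f=8]; closed=[(0,4), (0,5), (0,6), (0,7), (1,3), (1,4)]

step 1: expand (1,3) (f=8, h=3) → closed; open now [(1,2) g=6 f=8, (1,5) g=3 f=8, (1,6) g=2 f=8, (1,7) g=1 f=8, (2,3) g=6 f=8, (2,4) g=5 f=8]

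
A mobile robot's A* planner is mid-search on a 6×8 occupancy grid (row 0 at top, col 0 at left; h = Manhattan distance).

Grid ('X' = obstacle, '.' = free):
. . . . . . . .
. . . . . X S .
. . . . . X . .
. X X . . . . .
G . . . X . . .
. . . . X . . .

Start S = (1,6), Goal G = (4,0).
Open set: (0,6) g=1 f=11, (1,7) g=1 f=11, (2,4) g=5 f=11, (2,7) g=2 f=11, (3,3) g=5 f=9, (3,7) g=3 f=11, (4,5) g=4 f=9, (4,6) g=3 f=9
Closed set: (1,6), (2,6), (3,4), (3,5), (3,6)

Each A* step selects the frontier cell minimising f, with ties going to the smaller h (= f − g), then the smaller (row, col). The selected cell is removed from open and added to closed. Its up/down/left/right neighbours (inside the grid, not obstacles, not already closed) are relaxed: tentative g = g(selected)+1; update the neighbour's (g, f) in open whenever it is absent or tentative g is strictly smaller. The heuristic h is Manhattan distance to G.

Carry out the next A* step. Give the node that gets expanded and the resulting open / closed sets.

expanded=(3,3); open=[(0,6) g=1 f=11, (1,7) g=1 f=11, (2,3) g=6 f=11, (2,4) g=5 f=11, (2,7) g=2 f=11, (3,7) g=3 f=11, (4,3) g=6 f=9, (4,5) g=4 f=9, (4,6) g=3 f=9]; closed=[(1,6), (2,6), (3,3), (3,4), (3,5), (3,6)]

step 1: expand (3,3) (f=9, h=4) → closed; open now [(0,6) g=1 f=11, (1,7) g=1 f=11, (2,3) g=6 f=11, (2,4) g=5 f=11, (2,7) g=2 f=11, (3,7) g=3 f=11, (4,3) g=6 f=9, (4,5) g=4 f=9, (4,6) g=3 f=9]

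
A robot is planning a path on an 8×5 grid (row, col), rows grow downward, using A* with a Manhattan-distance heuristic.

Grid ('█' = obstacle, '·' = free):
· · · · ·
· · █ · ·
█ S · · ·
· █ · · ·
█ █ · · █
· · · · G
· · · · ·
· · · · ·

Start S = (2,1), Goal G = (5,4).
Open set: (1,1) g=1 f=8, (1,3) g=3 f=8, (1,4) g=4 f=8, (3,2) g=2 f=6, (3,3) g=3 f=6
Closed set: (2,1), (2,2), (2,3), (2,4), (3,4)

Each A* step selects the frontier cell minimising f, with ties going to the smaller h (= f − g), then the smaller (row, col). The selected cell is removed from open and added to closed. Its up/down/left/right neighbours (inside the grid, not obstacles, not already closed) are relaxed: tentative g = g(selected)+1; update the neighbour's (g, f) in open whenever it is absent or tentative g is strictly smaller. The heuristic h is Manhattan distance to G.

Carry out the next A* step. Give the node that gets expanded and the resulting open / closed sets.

step 1: expand (3,3) (f=6, h=3) → closed; open now [(1,1) g=1 f=8, (1,3) g=3 f=8, (1,4) g=4 f=8, (3,2) g=2 f=6, (4,3) g=4 f=6]

expanded=(3,3); open=[(1,1) g=1 f=8, (1,3) g=3 f=8, (1,4) g=4 f=8, (3,2) g=2 f=6, (4,3) g=4 f=6]; closed=[(2,1), (2,2), (2,3), (2,4), (3,3), (3,4)]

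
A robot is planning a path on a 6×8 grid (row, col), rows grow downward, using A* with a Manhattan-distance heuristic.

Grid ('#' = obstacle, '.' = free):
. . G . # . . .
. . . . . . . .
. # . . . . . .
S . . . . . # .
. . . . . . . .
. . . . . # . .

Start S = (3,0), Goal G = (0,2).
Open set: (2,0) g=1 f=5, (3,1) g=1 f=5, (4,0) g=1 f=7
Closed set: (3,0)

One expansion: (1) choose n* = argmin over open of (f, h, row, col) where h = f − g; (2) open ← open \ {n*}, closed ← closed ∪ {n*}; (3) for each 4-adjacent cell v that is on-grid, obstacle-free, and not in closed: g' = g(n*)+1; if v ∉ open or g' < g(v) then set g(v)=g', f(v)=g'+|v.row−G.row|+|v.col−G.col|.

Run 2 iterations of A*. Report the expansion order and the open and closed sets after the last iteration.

order=[(2,0) → (1,0)]; open=[(0,0) g=3 f=5, (1,1) g=3 f=5, (3,1) g=1 f=5, (4,0) g=1 f=7]; closed=[(1,0), (2,0), (3,0)]

step 1: expand (2,0) (f=5, h=4) → closed; open now [(1,0) g=2 f=5, (3,1) g=1 f=5, (4,0) g=1 f=7]
step 2: expand (1,0) (f=5, h=3) → closed; open now [(0,0) g=3 f=5, (1,1) g=3 f=5, (3,1) g=1 f=5, (4,0) g=1 f=7]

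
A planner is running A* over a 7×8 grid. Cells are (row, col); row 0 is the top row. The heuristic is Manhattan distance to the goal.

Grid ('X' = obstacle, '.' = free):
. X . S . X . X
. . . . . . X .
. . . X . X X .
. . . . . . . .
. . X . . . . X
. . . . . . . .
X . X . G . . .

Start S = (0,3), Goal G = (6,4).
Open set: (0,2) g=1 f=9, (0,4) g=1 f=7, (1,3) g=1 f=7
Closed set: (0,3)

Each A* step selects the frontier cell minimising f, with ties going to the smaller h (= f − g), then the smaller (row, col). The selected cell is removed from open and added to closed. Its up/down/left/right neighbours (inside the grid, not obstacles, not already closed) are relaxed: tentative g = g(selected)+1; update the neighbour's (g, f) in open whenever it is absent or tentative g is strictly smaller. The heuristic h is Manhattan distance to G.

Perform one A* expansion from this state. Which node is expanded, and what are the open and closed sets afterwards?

expanded=(0,4); open=[(0,2) g=1 f=9, (1,3) g=1 f=7, (1,4) g=2 f=7]; closed=[(0,3), (0,4)]

step 1: expand (0,4) (f=7, h=6) → closed; open now [(0,2) g=1 f=9, (1,3) g=1 f=7, (1,4) g=2 f=7]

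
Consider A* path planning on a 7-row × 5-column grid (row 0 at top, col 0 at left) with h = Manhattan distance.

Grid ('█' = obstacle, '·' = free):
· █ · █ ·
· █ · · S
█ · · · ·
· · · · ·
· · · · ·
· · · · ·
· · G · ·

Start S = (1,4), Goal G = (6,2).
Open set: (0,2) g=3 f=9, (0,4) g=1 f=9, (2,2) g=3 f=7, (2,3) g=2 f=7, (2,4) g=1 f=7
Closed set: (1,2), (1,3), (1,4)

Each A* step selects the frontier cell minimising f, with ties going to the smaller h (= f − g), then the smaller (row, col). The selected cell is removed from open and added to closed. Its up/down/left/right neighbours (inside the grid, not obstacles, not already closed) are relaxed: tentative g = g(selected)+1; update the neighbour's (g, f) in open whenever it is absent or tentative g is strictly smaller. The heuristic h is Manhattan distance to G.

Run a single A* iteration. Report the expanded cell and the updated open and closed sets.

step 1: expand (2,2) (f=7, h=4) → closed; open now [(0,2) g=3 f=9, (0,4) g=1 f=9, (2,1) g=4 f=9, (2,3) g=2 f=7, (2,4) g=1 f=7, (3,2) g=4 f=7]

expanded=(2,2); open=[(0,2) g=3 f=9, (0,4) g=1 f=9, (2,1) g=4 f=9, (2,3) g=2 f=7, (2,4) g=1 f=7, (3,2) g=4 f=7]; closed=[(1,2), (1,3), (1,4), (2,2)]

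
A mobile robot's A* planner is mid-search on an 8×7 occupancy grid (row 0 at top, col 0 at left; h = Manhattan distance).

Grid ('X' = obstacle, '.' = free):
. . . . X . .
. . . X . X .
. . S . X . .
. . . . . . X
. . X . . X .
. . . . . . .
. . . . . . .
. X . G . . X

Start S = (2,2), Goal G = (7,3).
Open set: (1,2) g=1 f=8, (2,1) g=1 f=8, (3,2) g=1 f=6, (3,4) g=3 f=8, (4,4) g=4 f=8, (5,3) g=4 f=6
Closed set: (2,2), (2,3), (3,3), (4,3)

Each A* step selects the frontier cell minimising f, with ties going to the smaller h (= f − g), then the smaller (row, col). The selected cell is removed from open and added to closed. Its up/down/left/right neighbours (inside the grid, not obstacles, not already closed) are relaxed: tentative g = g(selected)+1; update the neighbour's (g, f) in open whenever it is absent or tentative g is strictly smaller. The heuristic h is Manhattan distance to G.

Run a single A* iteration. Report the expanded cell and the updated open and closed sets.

step 1: expand (5,3) (f=6, h=2) → closed; open now [(1,2) g=1 f=8, (2,1) g=1 f=8, (3,2) g=1 f=6, (3,4) g=3 f=8, (4,4) g=4 f=8, (5,2) g=5 f=8, (5,4) g=5 f=8, (6,3) g=5 f=6]

expanded=(5,3); open=[(1,2) g=1 f=8, (2,1) g=1 f=8, (3,2) g=1 f=6, (3,4) g=3 f=8, (4,4) g=4 f=8, (5,2) g=5 f=8, (5,4) g=5 f=8, (6,3) g=5 f=6]; closed=[(2,2), (2,3), (3,3), (4,3), (5,3)]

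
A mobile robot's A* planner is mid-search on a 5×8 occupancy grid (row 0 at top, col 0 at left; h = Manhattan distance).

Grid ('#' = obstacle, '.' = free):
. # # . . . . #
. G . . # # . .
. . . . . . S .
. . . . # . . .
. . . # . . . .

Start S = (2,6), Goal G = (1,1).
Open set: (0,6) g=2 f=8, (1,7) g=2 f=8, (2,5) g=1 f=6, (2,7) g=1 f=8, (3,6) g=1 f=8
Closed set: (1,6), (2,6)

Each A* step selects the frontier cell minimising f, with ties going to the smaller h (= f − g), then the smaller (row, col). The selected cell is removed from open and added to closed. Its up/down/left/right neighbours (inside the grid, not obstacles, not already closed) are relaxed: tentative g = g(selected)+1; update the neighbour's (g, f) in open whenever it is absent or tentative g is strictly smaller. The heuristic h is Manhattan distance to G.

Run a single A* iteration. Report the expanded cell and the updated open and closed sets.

expanded=(2,5); open=[(0,6) g=2 f=8, (1,7) g=2 f=8, (2,4) g=2 f=6, (2,7) g=1 f=8, (3,5) g=2 f=8, (3,6) g=1 f=8]; closed=[(1,6), (2,5), (2,6)]

step 1: expand (2,5) (f=6, h=5) → closed; open now [(0,6) g=2 f=8, (1,7) g=2 f=8, (2,4) g=2 f=6, (2,7) g=1 f=8, (3,5) g=2 f=8, (3,6) g=1 f=8]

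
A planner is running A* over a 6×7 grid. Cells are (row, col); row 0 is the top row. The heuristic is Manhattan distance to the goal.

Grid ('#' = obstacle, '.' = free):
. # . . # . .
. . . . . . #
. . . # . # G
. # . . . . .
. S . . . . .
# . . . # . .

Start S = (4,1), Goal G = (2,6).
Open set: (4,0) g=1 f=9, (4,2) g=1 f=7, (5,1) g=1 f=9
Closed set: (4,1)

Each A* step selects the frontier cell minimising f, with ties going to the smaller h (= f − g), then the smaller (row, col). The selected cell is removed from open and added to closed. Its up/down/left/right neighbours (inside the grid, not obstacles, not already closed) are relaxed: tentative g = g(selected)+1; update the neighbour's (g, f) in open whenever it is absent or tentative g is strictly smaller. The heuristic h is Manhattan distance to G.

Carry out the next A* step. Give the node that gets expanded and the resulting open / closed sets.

step 1: expand (4,2) (f=7, h=6) → closed; open now [(3,2) g=2 f=7, (4,0) g=1 f=9, (4,3) g=2 f=7, (5,1) g=1 f=9, (5,2) g=2 f=9]

expanded=(4,2); open=[(3,2) g=2 f=7, (4,0) g=1 f=9, (4,3) g=2 f=7, (5,1) g=1 f=9, (5,2) g=2 f=9]; closed=[(4,1), (4,2)]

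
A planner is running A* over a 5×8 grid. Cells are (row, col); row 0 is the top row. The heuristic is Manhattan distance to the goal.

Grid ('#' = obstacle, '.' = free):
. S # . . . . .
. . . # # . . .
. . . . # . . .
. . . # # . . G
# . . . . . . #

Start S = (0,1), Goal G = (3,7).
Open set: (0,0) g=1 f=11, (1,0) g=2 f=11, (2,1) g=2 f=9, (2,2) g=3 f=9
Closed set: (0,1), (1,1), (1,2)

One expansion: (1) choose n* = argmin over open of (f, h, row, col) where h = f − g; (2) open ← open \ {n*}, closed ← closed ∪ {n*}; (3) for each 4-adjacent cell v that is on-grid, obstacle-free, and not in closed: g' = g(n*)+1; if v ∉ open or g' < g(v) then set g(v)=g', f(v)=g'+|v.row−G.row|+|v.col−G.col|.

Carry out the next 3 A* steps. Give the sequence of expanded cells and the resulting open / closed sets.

order=[(2,2) → (2,3) → (3,2)]; open=[(0,0) g=1 f=11, (1,0) g=2 f=11, (2,1) g=2 f=9, (3,1) g=5 f=11, (4,2) g=5 f=11]; closed=[(0,1), (1,1), (1,2), (2,2), (2,3), (3,2)]

step 1: expand (2,2) (f=9, h=6) → closed; open now [(0,0) g=1 f=11, (1,0) g=2 f=11, (2,1) g=2 f=9, (2,3) g=4 f=9, (3,2) g=4 f=9]
step 2: expand (2,3) (f=9, h=5) → closed; open now [(0,0) g=1 f=11, (1,0) g=2 f=11, (2,1) g=2 f=9, (3,2) g=4 f=9]
step 3: expand (3,2) (f=9, h=5) → closed; open now [(0,0) g=1 f=11, (1,0) g=2 f=11, (2,1) g=2 f=9, (3,1) g=5 f=11, (4,2) g=5 f=11]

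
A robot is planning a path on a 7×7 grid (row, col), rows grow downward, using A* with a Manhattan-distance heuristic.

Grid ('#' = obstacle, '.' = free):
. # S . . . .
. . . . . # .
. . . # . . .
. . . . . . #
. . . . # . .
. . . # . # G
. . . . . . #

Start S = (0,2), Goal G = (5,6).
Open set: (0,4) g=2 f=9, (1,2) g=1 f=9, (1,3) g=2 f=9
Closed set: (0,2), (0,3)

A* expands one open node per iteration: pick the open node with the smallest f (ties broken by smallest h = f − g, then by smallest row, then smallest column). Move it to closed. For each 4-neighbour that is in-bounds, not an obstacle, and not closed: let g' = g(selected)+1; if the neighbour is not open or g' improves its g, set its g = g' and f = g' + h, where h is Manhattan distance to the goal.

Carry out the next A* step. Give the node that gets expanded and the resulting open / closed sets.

expanded=(0,4); open=[(0,5) g=3 f=9, (1,2) g=1 f=9, (1,3) g=2 f=9, (1,4) g=3 f=9]; closed=[(0,2), (0,3), (0,4)]

step 1: expand (0,4) (f=9, h=7) → closed; open now [(0,5) g=3 f=9, (1,2) g=1 f=9, (1,3) g=2 f=9, (1,4) g=3 f=9]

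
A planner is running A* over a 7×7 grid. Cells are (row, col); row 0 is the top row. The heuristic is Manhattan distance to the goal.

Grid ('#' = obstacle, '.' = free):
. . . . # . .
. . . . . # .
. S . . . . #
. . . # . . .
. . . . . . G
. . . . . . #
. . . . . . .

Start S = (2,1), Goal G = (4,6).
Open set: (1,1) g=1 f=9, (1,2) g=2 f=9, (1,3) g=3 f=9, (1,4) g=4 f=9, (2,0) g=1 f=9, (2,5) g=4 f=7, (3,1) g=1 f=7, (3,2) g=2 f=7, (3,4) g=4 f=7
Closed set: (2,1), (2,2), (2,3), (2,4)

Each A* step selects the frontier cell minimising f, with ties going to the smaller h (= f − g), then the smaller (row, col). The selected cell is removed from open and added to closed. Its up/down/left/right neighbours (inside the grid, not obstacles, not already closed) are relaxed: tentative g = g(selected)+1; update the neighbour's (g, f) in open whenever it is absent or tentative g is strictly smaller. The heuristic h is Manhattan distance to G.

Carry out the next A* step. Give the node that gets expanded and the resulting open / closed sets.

step 1: expand (2,5) (f=7, h=3) → closed; open now [(1,1) g=1 f=9, (1,2) g=2 f=9, (1,3) g=3 f=9, (1,4) g=4 f=9, (2,0) g=1 f=9, (3,1) g=1 f=7, (3,2) g=2 f=7, (3,4) g=4 f=7, (3,5) g=5 f=7]

expanded=(2,5); open=[(1,1) g=1 f=9, (1,2) g=2 f=9, (1,3) g=3 f=9, (1,4) g=4 f=9, (2,0) g=1 f=9, (3,1) g=1 f=7, (3,2) g=2 f=7, (3,4) g=4 f=7, (3,5) g=5 f=7]; closed=[(2,1), (2,2), (2,3), (2,4), (2,5)]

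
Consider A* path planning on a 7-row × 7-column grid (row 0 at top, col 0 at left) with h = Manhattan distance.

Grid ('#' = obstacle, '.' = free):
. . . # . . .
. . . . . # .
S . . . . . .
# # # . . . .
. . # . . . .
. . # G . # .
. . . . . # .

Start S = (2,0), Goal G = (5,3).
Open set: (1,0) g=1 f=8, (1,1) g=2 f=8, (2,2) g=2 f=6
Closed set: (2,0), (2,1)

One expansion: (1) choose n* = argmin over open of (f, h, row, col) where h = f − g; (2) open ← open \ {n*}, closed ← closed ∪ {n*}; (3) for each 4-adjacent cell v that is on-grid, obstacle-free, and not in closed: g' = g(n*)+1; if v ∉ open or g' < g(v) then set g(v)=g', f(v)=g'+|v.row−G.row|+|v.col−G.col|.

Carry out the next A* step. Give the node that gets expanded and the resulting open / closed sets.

expanded=(2,2); open=[(1,0) g=1 f=8, (1,1) g=2 f=8, (1,2) g=3 f=8, (2,3) g=3 f=6]; closed=[(2,0), (2,1), (2,2)]

step 1: expand (2,2) (f=6, h=4) → closed; open now [(1,0) g=1 f=8, (1,1) g=2 f=8, (1,2) g=3 f=8, (2,3) g=3 f=6]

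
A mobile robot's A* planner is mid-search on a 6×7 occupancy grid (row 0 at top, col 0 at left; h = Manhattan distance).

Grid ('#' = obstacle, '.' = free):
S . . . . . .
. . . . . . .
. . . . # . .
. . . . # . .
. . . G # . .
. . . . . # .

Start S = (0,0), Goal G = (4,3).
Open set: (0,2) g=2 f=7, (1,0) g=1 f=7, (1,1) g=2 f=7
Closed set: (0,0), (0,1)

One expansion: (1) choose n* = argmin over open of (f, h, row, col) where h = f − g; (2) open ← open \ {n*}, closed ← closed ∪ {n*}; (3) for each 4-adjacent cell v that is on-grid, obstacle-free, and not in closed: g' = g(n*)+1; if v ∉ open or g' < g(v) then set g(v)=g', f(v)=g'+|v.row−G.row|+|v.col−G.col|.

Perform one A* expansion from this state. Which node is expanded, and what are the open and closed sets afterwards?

expanded=(0,2); open=[(0,3) g=3 f=7, (1,0) g=1 f=7, (1,1) g=2 f=7, (1,2) g=3 f=7]; closed=[(0,0), (0,1), (0,2)]

step 1: expand (0,2) (f=7, h=5) → closed; open now [(0,3) g=3 f=7, (1,0) g=1 f=7, (1,1) g=2 f=7, (1,2) g=3 f=7]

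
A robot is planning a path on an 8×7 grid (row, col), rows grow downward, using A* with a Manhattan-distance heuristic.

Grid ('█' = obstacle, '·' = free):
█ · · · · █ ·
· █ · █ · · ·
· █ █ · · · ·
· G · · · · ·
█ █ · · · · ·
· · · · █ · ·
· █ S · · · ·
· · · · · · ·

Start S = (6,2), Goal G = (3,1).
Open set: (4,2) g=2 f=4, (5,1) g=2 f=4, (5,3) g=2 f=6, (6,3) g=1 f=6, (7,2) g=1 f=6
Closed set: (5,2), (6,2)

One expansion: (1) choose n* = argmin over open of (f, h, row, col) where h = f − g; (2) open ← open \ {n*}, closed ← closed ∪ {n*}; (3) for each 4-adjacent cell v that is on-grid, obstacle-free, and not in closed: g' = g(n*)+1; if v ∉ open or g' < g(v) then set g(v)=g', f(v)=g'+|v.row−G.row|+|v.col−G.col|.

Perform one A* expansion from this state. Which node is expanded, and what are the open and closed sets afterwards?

step 1: expand (4,2) (f=4, h=2) → closed; open now [(3,2) g=3 f=4, (4,3) g=3 f=6, (5,1) g=2 f=4, (5,3) g=2 f=6, (6,3) g=1 f=6, (7,2) g=1 f=6]

expanded=(4,2); open=[(3,2) g=3 f=4, (4,3) g=3 f=6, (5,1) g=2 f=4, (5,3) g=2 f=6, (6,3) g=1 f=6, (7,2) g=1 f=6]; closed=[(4,2), (5,2), (6,2)]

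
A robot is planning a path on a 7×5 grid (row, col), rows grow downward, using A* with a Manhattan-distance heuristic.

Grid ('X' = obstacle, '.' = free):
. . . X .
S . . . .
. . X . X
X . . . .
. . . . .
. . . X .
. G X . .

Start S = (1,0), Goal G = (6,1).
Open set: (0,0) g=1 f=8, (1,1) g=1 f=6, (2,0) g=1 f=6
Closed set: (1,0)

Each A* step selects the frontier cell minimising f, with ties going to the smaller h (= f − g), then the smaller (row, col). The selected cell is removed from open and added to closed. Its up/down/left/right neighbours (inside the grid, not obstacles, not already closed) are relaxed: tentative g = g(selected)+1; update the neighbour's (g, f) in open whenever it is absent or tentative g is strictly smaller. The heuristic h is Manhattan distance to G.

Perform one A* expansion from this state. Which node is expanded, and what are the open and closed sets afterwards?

step 1: expand (1,1) (f=6, h=5) → closed; open now [(0,0) g=1 f=8, (0,1) g=2 f=8, (1,2) g=2 f=8, (2,0) g=1 f=6, (2,1) g=2 f=6]

expanded=(1,1); open=[(0,0) g=1 f=8, (0,1) g=2 f=8, (1,2) g=2 f=8, (2,0) g=1 f=6, (2,1) g=2 f=6]; closed=[(1,0), (1,1)]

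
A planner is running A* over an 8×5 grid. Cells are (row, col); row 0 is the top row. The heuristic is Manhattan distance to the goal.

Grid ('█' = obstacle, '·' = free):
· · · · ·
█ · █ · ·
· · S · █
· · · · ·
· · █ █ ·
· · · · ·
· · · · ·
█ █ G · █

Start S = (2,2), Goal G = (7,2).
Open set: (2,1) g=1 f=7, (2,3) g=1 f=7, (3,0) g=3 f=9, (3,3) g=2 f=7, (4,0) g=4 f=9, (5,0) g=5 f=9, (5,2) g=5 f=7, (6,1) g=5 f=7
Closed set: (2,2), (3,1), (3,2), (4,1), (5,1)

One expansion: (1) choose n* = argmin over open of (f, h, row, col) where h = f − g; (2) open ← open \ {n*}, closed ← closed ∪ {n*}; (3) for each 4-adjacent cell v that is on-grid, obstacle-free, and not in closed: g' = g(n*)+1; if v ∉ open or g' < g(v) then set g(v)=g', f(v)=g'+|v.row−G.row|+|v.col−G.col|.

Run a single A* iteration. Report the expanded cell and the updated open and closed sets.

expanded=(5,2); open=[(2,1) g=1 f=7, (2,3) g=1 f=7, (3,0) g=3 f=9, (3,3) g=2 f=7, (4,0) g=4 f=9, (5,0) g=5 f=9, (5,3) g=6 f=9, (6,1) g=5 f=7, (6,2) g=6 f=7]; closed=[(2,2), (3,1), (3,2), (4,1), (5,1), (5,2)]

step 1: expand (5,2) (f=7, h=2) → closed; open now [(2,1) g=1 f=7, (2,3) g=1 f=7, (3,0) g=3 f=9, (3,3) g=2 f=7, (4,0) g=4 f=9, (5,0) g=5 f=9, (5,3) g=6 f=9, (6,1) g=5 f=7, (6,2) g=6 f=7]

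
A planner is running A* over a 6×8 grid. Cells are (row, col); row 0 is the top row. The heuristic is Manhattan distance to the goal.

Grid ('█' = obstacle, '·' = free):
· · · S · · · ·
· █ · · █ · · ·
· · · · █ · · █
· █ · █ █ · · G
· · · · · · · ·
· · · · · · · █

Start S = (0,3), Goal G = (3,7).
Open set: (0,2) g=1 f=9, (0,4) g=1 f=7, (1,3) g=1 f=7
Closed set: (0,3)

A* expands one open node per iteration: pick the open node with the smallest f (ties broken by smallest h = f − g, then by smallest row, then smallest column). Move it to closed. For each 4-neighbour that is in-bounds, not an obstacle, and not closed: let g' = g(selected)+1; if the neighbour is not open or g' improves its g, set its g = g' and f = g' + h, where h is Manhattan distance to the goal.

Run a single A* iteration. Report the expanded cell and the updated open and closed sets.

expanded=(0,4); open=[(0,2) g=1 f=9, (0,5) g=2 f=7, (1,3) g=1 f=7]; closed=[(0,3), (0,4)]

step 1: expand (0,4) (f=7, h=6) → closed; open now [(0,2) g=1 f=9, (0,5) g=2 f=7, (1,3) g=1 f=7]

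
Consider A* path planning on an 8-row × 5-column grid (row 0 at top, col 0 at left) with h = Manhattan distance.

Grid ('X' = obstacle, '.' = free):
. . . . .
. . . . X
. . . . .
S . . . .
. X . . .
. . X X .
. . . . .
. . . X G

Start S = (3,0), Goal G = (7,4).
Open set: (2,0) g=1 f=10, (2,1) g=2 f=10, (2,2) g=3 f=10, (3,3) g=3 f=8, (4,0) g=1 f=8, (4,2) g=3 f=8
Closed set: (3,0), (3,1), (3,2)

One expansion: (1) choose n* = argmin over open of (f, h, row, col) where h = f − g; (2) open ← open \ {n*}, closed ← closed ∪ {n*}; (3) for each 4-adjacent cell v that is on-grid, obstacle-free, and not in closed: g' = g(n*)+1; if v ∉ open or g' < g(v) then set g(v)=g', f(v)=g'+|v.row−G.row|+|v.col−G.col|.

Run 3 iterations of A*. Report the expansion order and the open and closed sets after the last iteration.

order=[(3,3) → (3,4) → (4,4)]; open=[(2,0) g=1 f=10, (2,1) g=2 f=10, (2,2) g=3 f=10, (2,3) g=4 f=10, (2,4) g=5 f=10, (4,0) g=1 f=8, (4,2) g=3 f=8, (4,3) g=4 f=8, (5,4) g=6 f=8]; closed=[(3,0), (3,1), (3,2), (3,3), (3,4), (4,4)]

step 1: expand (3,3) (f=8, h=5) → closed; open now [(2,0) g=1 f=10, (2,1) g=2 f=10, (2,2) g=3 f=10, (2,3) g=4 f=10, (3,4) g=4 f=8, (4,0) g=1 f=8, (4,2) g=3 f=8, (4,3) g=4 f=8]
step 2: expand (3,4) (f=8, h=4) → closed; open now [(2,0) g=1 f=10, (2,1) g=2 f=10, (2,2) g=3 f=10, (2,3) g=4 f=10, (2,4) g=5 f=10, (4,0) g=1 f=8, (4,2) g=3 f=8, (4,3) g=4 f=8, (4,4) g=5 f=8]
step 3: expand (4,4) (f=8, h=3) → closed; open now [(2,0) g=1 f=10, (2,1) g=2 f=10, (2,2) g=3 f=10, (2,3) g=4 f=10, (2,4) g=5 f=10, (4,0) g=1 f=8, (4,2) g=3 f=8, (4,3) g=4 f=8, (5,4) g=6 f=8]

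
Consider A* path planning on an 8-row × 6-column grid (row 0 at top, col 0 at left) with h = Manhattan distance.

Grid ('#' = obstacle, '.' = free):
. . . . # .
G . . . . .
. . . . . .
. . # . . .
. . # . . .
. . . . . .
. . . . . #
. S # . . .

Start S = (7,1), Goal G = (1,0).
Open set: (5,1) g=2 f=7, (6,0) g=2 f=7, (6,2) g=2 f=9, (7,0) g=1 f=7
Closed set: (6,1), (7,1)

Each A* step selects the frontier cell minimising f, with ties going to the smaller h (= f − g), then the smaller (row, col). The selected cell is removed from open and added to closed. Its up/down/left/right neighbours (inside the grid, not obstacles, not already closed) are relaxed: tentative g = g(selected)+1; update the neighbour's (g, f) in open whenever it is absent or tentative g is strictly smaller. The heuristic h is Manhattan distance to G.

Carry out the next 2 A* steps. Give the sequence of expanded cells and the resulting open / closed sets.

order=[(5,1) → (4,1)]; open=[(3,1) g=4 f=7, (4,0) g=4 f=7, (5,0) g=3 f=7, (5,2) g=3 f=9, (6,0) g=2 f=7, (6,2) g=2 f=9, (7,0) g=1 f=7]; closed=[(4,1), (5,1), (6,1), (7,1)]

step 1: expand (5,1) (f=7, h=5) → closed; open now [(4,1) g=3 f=7, (5,0) g=3 f=7, (5,2) g=3 f=9, (6,0) g=2 f=7, (6,2) g=2 f=9, (7,0) g=1 f=7]
step 2: expand (4,1) (f=7, h=4) → closed; open now [(3,1) g=4 f=7, (4,0) g=4 f=7, (5,0) g=3 f=7, (5,2) g=3 f=9, (6,0) g=2 f=7, (6,2) g=2 f=9, (7,0) g=1 f=7]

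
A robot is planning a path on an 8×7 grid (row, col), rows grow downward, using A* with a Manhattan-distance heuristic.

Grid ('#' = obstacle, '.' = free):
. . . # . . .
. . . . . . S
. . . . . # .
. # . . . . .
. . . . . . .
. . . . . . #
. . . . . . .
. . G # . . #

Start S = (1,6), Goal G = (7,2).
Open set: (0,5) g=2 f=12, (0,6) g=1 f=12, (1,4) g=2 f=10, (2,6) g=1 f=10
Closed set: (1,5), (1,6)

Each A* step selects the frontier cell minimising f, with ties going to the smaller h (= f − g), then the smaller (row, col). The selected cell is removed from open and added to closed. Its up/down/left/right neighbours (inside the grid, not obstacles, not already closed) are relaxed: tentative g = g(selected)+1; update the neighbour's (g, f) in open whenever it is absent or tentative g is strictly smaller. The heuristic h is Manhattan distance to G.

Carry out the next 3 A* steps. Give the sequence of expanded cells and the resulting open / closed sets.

step 1: expand (1,4) (f=10, h=8) → closed; open now [(0,4) g=3 f=12, (0,5) g=2 f=12, (0,6) g=1 f=12, (1,3) g=3 f=10, (2,4) g=3 f=10, (2,6) g=1 f=10]
step 2: expand (1,3) (f=10, h=7) → closed; open now [(0,4) g=3 f=12, (0,5) g=2 f=12, (0,6) g=1 f=12, (1,2) g=4 f=10, (2,3) g=4 f=10, (2,4) g=3 f=10, (2,6) g=1 f=10]
step 3: expand (1,2) (f=10, h=6) → closed; open now [(0,2) g=5 f=12, (0,4) g=3 f=12, (0,5) g=2 f=12, (0,6) g=1 f=12, (1,1) g=5 f=12, (2,2) g=5 f=10, (2,3) g=4 f=10, (2,4) g=3 f=10, (2,6) g=1 f=10]

order=[(1,4) → (1,3) → (1,2)]; open=[(0,2) g=5 f=12, (0,4) g=3 f=12, (0,5) g=2 f=12, (0,6) g=1 f=12, (1,1) g=5 f=12, (2,2) g=5 f=10, (2,3) g=4 f=10, (2,4) g=3 f=10, (2,6) g=1 f=10]; closed=[(1,2), (1,3), (1,4), (1,5), (1,6)]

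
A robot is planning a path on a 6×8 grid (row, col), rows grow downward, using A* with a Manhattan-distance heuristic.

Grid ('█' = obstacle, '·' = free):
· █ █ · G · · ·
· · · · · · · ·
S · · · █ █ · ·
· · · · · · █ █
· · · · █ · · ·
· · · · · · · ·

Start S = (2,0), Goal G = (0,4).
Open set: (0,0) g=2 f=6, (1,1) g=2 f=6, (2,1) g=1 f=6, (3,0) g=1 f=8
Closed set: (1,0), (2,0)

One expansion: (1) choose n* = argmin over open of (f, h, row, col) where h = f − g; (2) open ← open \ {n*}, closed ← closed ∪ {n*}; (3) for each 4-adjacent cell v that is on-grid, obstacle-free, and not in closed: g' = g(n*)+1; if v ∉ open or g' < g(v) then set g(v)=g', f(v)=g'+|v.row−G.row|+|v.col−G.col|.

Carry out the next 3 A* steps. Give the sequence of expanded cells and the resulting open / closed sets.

order=[(0,0) → (1,1) → (1,2)]; open=[(1,3) g=4 f=6, (2,1) g=1 f=6, (2,2) g=4 f=8, (3,0) g=1 f=8]; closed=[(0,0), (1,0), (1,1), (1,2), (2,0)]

step 1: expand (0,0) (f=6, h=4) → closed; open now [(1,1) g=2 f=6, (2,1) g=1 f=6, (3,0) g=1 f=8]
step 2: expand (1,1) (f=6, h=4) → closed; open now [(1,2) g=3 f=6, (2,1) g=1 f=6, (3,0) g=1 f=8]
step 3: expand (1,2) (f=6, h=3) → closed; open now [(1,3) g=4 f=6, (2,1) g=1 f=6, (2,2) g=4 f=8, (3,0) g=1 f=8]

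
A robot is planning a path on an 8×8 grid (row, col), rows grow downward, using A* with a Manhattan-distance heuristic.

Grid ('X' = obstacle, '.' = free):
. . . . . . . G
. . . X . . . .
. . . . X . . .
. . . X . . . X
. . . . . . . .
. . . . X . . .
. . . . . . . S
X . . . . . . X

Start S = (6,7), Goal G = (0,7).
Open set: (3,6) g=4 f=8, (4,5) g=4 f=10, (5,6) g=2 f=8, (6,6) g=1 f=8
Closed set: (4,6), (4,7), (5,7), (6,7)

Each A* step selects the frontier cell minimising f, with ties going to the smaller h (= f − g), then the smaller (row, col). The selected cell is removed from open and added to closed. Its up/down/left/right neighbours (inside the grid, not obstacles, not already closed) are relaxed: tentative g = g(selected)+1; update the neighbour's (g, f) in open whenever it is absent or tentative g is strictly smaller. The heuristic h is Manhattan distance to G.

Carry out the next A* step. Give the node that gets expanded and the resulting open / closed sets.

expanded=(3,6); open=[(2,6) g=5 f=8, (3,5) g=5 f=10, (4,5) g=4 f=10, (5,6) g=2 f=8, (6,6) g=1 f=8]; closed=[(3,6), (4,6), (4,7), (5,7), (6,7)]

step 1: expand (3,6) (f=8, h=4) → closed; open now [(2,6) g=5 f=8, (3,5) g=5 f=10, (4,5) g=4 f=10, (5,6) g=2 f=8, (6,6) g=1 f=8]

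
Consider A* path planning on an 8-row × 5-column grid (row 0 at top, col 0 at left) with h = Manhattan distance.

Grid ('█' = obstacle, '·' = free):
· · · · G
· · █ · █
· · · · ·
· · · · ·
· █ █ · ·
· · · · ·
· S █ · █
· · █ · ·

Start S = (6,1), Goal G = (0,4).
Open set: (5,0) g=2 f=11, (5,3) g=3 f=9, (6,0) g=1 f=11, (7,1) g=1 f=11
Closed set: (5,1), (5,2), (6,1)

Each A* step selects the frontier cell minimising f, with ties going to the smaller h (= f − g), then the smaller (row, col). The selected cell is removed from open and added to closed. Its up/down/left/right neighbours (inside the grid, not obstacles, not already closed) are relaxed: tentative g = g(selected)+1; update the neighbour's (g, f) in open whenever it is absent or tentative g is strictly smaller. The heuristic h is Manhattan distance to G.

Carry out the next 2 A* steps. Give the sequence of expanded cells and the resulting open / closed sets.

order=[(5,3) → (4,3)]; open=[(3,3) g=5 f=9, (4,4) g=5 f=9, (5,0) g=2 f=11, (5,4) g=4 f=9, (6,0) g=1 f=11, (6,3) g=4 f=11, (7,1) g=1 f=11]; closed=[(4,3), (5,1), (5,2), (5,3), (6,1)]

step 1: expand (5,3) (f=9, h=6) → closed; open now [(4,3) g=4 f=9, (5,0) g=2 f=11, (5,4) g=4 f=9, (6,0) g=1 f=11, (6,3) g=4 f=11, (7,1) g=1 f=11]
step 2: expand (4,3) (f=9, h=5) → closed; open now [(3,3) g=5 f=9, (4,4) g=5 f=9, (5,0) g=2 f=11, (5,4) g=4 f=9, (6,0) g=1 f=11, (6,3) g=4 f=11, (7,1) g=1 f=11]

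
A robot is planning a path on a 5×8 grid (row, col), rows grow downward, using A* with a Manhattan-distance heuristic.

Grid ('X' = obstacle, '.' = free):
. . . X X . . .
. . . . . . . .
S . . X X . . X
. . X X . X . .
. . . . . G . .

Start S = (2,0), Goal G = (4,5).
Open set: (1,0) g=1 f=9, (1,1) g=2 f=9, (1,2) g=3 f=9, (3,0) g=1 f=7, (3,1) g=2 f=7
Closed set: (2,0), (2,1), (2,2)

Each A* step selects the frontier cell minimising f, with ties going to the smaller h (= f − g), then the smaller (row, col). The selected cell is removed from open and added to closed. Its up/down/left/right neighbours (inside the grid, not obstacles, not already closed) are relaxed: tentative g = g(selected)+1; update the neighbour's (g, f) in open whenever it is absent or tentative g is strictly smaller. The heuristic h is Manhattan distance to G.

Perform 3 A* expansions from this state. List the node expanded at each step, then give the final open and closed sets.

order=[(3,1) → (4,1) → (4,2)]; open=[(1,0) g=1 f=9, (1,1) g=2 f=9, (1,2) g=3 f=9, (3,0) g=1 f=7, (4,0) g=4 f=9, (4,3) g=5 f=7]; closed=[(2,0), (2,1), (2,2), (3,1), (4,1), (4,2)]

step 1: expand (3,1) (f=7, h=5) → closed; open now [(1,0) g=1 f=9, (1,1) g=2 f=9, (1,2) g=3 f=9, (3,0) g=1 f=7, (4,1) g=3 f=7]
step 2: expand (4,1) (f=7, h=4) → closed; open now [(1,0) g=1 f=9, (1,1) g=2 f=9, (1,2) g=3 f=9, (3,0) g=1 f=7, (4,0) g=4 f=9, (4,2) g=4 f=7]
step 3: expand (4,2) (f=7, h=3) → closed; open now [(1,0) g=1 f=9, (1,1) g=2 f=9, (1,2) g=3 f=9, (3,0) g=1 f=7, (4,0) g=4 f=9, (4,3) g=5 f=7]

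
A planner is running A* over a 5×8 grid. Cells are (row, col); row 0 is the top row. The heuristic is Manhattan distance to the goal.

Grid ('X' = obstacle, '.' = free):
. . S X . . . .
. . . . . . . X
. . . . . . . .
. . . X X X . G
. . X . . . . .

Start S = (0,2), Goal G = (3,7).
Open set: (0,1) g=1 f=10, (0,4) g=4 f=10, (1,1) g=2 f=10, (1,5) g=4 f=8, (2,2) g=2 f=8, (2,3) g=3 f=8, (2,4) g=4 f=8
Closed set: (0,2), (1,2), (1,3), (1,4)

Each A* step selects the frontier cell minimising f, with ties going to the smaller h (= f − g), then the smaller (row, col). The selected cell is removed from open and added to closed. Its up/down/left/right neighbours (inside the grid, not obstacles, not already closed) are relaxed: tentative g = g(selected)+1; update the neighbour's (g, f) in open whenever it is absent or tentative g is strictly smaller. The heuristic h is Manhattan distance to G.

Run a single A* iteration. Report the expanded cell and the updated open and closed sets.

expanded=(1,5); open=[(0,1) g=1 f=10, (0,4) g=4 f=10, (0,5) g=5 f=10, (1,1) g=2 f=10, (1,6) g=5 f=8, (2,2) g=2 f=8, (2,3) g=3 f=8, (2,4) g=4 f=8, (2,5) g=5 f=8]; closed=[(0,2), (1,2), (1,3), (1,4), (1,5)]

step 1: expand (1,5) (f=8, h=4) → closed; open now [(0,1) g=1 f=10, (0,4) g=4 f=10, (0,5) g=5 f=10, (1,1) g=2 f=10, (1,6) g=5 f=8, (2,2) g=2 f=8, (2,3) g=3 f=8, (2,4) g=4 f=8, (2,5) g=5 f=8]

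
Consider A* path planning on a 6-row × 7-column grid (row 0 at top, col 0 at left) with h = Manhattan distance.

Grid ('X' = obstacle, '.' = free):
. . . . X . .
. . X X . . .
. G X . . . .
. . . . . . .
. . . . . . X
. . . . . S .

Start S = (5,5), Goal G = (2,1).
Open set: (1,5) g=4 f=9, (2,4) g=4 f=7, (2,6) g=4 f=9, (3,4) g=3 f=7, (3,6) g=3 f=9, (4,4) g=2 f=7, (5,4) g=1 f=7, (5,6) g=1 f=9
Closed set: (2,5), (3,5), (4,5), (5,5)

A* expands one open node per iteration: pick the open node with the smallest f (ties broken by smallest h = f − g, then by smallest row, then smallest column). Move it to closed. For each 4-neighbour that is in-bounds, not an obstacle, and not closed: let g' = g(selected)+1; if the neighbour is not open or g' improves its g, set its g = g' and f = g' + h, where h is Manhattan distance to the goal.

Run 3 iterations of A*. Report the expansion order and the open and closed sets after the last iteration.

order=[(2,4) → (2,3) → (3,4)]; open=[(1,4) g=5 f=9, (1,5) g=4 f=9, (2,6) g=4 f=9, (3,3) g=4 f=7, (3,6) g=3 f=9, (4,4) g=2 f=7, (5,4) g=1 f=7, (5,6) g=1 f=9]; closed=[(2,3), (2,4), (2,5), (3,4), (3,5), (4,5), (5,5)]

step 1: expand (2,4) (f=7, h=3) → closed; open now [(1,4) g=5 f=9, (1,5) g=4 f=9, (2,3) g=5 f=7, (2,6) g=4 f=9, (3,4) g=3 f=7, (3,6) g=3 f=9, (4,4) g=2 f=7, (5,4) g=1 f=7, (5,6) g=1 f=9]
step 2: expand (2,3) (f=7, h=2) → closed; open now [(1,4) g=5 f=9, (1,5) g=4 f=9, (2,6) g=4 f=9, (3,3) g=6 f=9, (3,4) g=3 f=7, (3,6) g=3 f=9, (4,4) g=2 f=7, (5,4) g=1 f=7, (5,6) g=1 f=9]
step 3: expand (3,4) (f=7, h=4) → closed; open now [(1,4) g=5 f=9, (1,5) g=4 f=9, (2,6) g=4 f=9, (3,3) g=4 f=7, (3,6) g=3 f=9, (4,4) g=2 f=7, (5,4) g=1 f=7, (5,6) g=1 f=9]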